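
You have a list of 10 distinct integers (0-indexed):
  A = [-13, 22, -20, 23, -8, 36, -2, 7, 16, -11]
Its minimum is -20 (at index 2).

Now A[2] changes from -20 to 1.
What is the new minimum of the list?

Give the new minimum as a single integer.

Old min = -20 (at index 2)
Change: A[2] -20 -> 1
Changed element WAS the min. Need to check: is 1 still <= all others?
  Min of remaining elements: -13
  New min = min(1, -13) = -13

Answer: -13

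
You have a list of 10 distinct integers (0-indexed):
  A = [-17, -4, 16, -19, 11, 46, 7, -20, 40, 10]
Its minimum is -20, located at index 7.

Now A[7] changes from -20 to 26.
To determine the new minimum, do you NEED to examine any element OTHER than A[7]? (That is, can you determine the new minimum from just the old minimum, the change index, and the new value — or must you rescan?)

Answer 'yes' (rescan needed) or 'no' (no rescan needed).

Answer: yes

Derivation:
Old min = -20 at index 7
Change at index 7: -20 -> 26
Index 7 WAS the min and new value 26 > old min -20. Must rescan other elements to find the new min.
Needs rescan: yes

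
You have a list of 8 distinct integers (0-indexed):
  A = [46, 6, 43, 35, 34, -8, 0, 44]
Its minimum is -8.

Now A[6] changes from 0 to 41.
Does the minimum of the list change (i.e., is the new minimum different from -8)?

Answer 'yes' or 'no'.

Old min = -8
Change: A[6] 0 -> 41
Changed element was NOT the min; min changes only if 41 < -8.
New min = -8; changed? no

Answer: no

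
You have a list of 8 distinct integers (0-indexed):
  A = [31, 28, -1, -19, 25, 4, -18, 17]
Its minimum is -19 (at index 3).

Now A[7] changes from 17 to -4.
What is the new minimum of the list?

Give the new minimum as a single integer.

Answer: -19

Derivation:
Old min = -19 (at index 3)
Change: A[7] 17 -> -4
Changed element was NOT the old min.
  New min = min(old_min, new_val) = min(-19, -4) = -19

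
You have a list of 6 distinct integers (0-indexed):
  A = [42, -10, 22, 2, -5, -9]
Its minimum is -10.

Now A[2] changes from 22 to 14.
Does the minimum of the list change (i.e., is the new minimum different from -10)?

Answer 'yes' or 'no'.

Old min = -10
Change: A[2] 22 -> 14
Changed element was NOT the min; min changes only if 14 < -10.
New min = -10; changed? no

Answer: no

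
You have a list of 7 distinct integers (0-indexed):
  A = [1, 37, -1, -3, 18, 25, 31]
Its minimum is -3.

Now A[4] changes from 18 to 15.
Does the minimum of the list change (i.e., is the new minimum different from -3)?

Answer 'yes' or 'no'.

Old min = -3
Change: A[4] 18 -> 15
Changed element was NOT the min; min changes only if 15 < -3.
New min = -3; changed? no

Answer: no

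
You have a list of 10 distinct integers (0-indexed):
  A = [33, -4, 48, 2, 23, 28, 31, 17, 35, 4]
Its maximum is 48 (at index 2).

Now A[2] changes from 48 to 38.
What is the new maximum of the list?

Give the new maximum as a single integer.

Answer: 38

Derivation:
Old max = 48 (at index 2)
Change: A[2] 48 -> 38
Changed element WAS the max -> may need rescan.
  Max of remaining elements: 35
  New max = max(38, 35) = 38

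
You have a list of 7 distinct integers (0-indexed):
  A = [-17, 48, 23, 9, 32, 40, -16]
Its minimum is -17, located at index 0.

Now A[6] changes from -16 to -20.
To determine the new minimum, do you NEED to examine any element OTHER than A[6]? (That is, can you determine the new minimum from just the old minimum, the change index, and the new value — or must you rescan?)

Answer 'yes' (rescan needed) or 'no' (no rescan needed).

Answer: no

Derivation:
Old min = -17 at index 0
Change at index 6: -16 -> -20
Index 6 was NOT the min. New min = min(-17, -20). No rescan of other elements needed.
Needs rescan: no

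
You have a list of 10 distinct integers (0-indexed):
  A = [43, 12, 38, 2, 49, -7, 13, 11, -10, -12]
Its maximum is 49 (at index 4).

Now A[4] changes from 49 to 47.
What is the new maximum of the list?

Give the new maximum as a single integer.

Answer: 47

Derivation:
Old max = 49 (at index 4)
Change: A[4] 49 -> 47
Changed element WAS the max -> may need rescan.
  Max of remaining elements: 43
  New max = max(47, 43) = 47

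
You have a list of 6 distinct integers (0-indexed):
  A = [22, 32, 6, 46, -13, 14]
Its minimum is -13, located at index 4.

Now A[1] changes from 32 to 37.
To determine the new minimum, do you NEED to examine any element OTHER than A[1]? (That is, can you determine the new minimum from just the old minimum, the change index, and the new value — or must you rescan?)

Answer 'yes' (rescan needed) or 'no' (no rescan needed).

Old min = -13 at index 4
Change at index 1: 32 -> 37
Index 1 was NOT the min. New min = min(-13, 37). No rescan of other elements needed.
Needs rescan: no

Answer: no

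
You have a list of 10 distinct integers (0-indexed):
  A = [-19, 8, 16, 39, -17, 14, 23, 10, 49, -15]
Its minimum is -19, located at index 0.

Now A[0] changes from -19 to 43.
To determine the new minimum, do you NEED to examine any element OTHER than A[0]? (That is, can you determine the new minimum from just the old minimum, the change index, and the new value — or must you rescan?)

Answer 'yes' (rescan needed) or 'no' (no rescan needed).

Old min = -19 at index 0
Change at index 0: -19 -> 43
Index 0 WAS the min and new value 43 > old min -19. Must rescan other elements to find the new min.
Needs rescan: yes

Answer: yes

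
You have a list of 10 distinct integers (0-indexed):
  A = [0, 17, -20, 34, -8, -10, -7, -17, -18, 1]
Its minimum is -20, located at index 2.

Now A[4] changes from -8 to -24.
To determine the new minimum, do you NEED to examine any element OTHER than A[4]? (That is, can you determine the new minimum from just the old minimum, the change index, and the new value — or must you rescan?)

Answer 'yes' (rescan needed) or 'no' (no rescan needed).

Answer: no

Derivation:
Old min = -20 at index 2
Change at index 4: -8 -> -24
Index 4 was NOT the min. New min = min(-20, -24). No rescan of other elements needed.
Needs rescan: no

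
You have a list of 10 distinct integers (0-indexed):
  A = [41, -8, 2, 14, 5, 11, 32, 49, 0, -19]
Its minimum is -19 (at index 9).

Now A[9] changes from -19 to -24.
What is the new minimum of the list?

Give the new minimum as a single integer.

Answer: -24

Derivation:
Old min = -19 (at index 9)
Change: A[9] -19 -> -24
Changed element WAS the min. Need to check: is -24 still <= all others?
  Min of remaining elements: -8
  New min = min(-24, -8) = -24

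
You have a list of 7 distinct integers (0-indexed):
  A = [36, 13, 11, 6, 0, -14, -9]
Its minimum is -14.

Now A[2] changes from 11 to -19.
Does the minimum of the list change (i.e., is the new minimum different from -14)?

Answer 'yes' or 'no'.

Old min = -14
Change: A[2] 11 -> -19
Changed element was NOT the min; min changes only if -19 < -14.
New min = -19; changed? yes

Answer: yes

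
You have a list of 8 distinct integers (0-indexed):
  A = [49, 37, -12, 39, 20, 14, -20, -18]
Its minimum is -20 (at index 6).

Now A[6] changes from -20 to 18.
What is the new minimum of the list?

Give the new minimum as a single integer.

Answer: -18

Derivation:
Old min = -20 (at index 6)
Change: A[6] -20 -> 18
Changed element WAS the min. Need to check: is 18 still <= all others?
  Min of remaining elements: -18
  New min = min(18, -18) = -18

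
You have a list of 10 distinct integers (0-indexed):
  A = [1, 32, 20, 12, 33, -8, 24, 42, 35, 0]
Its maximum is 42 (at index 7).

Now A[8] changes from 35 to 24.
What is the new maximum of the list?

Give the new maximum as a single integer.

Old max = 42 (at index 7)
Change: A[8] 35 -> 24
Changed element was NOT the old max.
  New max = max(old_max, new_val) = max(42, 24) = 42

Answer: 42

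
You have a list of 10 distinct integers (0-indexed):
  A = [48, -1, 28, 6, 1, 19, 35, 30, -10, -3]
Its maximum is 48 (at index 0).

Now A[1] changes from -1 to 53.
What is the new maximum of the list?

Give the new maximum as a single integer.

Old max = 48 (at index 0)
Change: A[1] -1 -> 53
Changed element was NOT the old max.
  New max = max(old_max, new_val) = max(48, 53) = 53

Answer: 53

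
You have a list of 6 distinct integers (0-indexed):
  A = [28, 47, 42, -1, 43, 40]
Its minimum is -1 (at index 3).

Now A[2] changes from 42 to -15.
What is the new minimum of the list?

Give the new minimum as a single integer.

Answer: -15

Derivation:
Old min = -1 (at index 3)
Change: A[2] 42 -> -15
Changed element was NOT the old min.
  New min = min(old_min, new_val) = min(-1, -15) = -15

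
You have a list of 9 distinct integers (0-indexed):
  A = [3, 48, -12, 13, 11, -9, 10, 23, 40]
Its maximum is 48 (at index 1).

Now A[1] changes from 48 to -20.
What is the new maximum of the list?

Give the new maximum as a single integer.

Answer: 40

Derivation:
Old max = 48 (at index 1)
Change: A[1] 48 -> -20
Changed element WAS the max -> may need rescan.
  Max of remaining elements: 40
  New max = max(-20, 40) = 40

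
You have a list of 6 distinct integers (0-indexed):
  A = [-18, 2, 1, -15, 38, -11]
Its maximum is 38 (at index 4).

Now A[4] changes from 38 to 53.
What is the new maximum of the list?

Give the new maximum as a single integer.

Answer: 53

Derivation:
Old max = 38 (at index 4)
Change: A[4] 38 -> 53
Changed element WAS the max -> may need rescan.
  Max of remaining elements: 2
  New max = max(53, 2) = 53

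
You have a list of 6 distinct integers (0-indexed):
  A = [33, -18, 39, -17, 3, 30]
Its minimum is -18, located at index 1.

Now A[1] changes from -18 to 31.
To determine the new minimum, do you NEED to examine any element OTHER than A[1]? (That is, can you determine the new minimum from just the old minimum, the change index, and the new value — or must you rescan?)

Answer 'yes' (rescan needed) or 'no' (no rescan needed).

Answer: yes

Derivation:
Old min = -18 at index 1
Change at index 1: -18 -> 31
Index 1 WAS the min and new value 31 > old min -18. Must rescan other elements to find the new min.
Needs rescan: yes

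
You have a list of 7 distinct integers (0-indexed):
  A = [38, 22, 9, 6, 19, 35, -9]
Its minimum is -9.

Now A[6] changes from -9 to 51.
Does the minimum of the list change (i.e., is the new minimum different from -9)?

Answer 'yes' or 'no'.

Old min = -9
Change: A[6] -9 -> 51
Changed element was the min; new min must be rechecked.
New min = 6; changed? yes

Answer: yes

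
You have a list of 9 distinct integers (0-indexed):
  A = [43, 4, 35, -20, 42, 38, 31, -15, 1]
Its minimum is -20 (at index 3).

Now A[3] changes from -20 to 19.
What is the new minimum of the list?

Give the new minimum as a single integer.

Old min = -20 (at index 3)
Change: A[3] -20 -> 19
Changed element WAS the min. Need to check: is 19 still <= all others?
  Min of remaining elements: -15
  New min = min(19, -15) = -15

Answer: -15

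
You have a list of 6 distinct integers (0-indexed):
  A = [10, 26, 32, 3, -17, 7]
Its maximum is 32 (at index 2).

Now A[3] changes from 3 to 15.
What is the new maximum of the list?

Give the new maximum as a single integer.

Old max = 32 (at index 2)
Change: A[3] 3 -> 15
Changed element was NOT the old max.
  New max = max(old_max, new_val) = max(32, 15) = 32

Answer: 32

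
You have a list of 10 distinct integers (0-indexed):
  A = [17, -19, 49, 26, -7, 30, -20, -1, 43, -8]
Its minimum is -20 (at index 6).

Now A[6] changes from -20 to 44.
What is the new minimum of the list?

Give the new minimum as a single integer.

Old min = -20 (at index 6)
Change: A[6] -20 -> 44
Changed element WAS the min. Need to check: is 44 still <= all others?
  Min of remaining elements: -19
  New min = min(44, -19) = -19

Answer: -19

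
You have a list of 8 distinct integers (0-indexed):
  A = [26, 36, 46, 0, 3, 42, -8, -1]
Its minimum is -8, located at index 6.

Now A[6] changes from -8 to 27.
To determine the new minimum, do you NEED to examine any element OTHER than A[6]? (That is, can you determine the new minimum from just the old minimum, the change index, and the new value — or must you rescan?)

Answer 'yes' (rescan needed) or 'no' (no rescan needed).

Answer: yes

Derivation:
Old min = -8 at index 6
Change at index 6: -8 -> 27
Index 6 WAS the min and new value 27 > old min -8. Must rescan other elements to find the new min.
Needs rescan: yes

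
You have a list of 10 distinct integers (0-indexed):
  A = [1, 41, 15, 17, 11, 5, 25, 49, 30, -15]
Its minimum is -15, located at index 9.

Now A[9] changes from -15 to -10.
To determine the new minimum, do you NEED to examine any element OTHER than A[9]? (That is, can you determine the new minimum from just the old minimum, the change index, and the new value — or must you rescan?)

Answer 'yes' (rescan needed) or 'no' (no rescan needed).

Old min = -15 at index 9
Change at index 9: -15 -> -10
Index 9 WAS the min and new value -10 > old min -15. Must rescan other elements to find the new min.
Needs rescan: yes

Answer: yes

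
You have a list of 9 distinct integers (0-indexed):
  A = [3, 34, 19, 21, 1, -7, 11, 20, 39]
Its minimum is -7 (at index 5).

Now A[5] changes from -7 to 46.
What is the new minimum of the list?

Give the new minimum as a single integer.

Answer: 1

Derivation:
Old min = -7 (at index 5)
Change: A[5] -7 -> 46
Changed element WAS the min. Need to check: is 46 still <= all others?
  Min of remaining elements: 1
  New min = min(46, 1) = 1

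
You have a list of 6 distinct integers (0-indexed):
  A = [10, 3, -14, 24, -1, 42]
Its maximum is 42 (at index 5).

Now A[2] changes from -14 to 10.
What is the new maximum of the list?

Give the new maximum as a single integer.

Answer: 42

Derivation:
Old max = 42 (at index 5)
Change: A[2] -14 -> 10
Changed element was NOT the old max.
  New max = max(old_max, new_val) = max(42, 10) = 42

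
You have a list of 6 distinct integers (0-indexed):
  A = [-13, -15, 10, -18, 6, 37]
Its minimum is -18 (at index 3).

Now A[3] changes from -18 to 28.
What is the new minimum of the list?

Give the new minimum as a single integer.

Old min = -18 (at index 3)
Change: A[3] -18 -> 28
Changed element WAS the min. Need to check: is 28 still <= all others?
  Min of remaining elements: -15
  New min = min(28, -15) = -15

Answer: -15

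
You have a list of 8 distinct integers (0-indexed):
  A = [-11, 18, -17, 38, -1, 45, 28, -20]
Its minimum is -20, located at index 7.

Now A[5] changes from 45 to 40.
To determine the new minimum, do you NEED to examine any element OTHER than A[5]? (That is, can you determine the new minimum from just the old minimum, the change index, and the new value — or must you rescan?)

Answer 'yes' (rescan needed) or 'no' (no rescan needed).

Answer: no

Derivation:
Old min = -20 at index 7
Change at index 5: 45 -> 40
Index 5 was NOT the min. New min = min(-20, 40). No rescan of other elements needed.
Needs rescan: no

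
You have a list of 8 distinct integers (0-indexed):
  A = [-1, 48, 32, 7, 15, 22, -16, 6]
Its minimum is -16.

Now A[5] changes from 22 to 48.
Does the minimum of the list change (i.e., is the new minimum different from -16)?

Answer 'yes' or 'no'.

Answer: no

Derivation:
Old min = -16
Change: A[5] 22 -> 48
Changed element was NOT the min; min changes only if 48 < -16.
New min = -16; changed? no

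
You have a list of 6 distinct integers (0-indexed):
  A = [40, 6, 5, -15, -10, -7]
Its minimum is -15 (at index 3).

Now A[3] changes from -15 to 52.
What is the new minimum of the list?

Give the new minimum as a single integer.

Old min = -15 (at index 3)
Change: A[3] -15 -> 52
Changed element WAS the min. Need to check: is 52 still <= all others?
  Min of remaining elements: -10
  New min = min(52, -10) = -10

Answer: -10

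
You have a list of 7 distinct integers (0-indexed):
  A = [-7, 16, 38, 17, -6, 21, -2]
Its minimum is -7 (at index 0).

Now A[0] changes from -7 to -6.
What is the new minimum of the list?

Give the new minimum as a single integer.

Answer: -6

Derivation:
Old min = -7 (at index 0)
Change: A[0] -7 -> -6
Changed element WAS the min. Need to check: is -6 still <= all others?
  Min of remaining elements: -6
  New min = min(-6, -6) = -6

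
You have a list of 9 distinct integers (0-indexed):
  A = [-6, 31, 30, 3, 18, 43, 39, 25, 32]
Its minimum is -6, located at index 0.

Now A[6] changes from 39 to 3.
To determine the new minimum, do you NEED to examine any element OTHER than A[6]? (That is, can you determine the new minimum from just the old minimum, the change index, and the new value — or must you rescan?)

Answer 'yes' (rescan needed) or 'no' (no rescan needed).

Answer: no

Derivation:
Old min = -6 at index 0
Change at index 6: 39 -> 3
Index 6 was NOT the min. New min = min(-6, 3). No rescan of other elements needed.
Needs rescan: no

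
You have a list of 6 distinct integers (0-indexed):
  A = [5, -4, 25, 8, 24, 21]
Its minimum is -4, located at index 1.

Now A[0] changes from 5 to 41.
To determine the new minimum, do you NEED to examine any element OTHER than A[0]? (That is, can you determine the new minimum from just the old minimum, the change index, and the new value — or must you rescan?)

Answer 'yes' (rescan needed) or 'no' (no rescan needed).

Answer: no

Derivation:
Old min = -4 at index 1
Change at index 0: 5 -> 41
Index 0 was NOT the min. New min = min(-4, 41). No rescan of other elements needed.
Needs rescan: no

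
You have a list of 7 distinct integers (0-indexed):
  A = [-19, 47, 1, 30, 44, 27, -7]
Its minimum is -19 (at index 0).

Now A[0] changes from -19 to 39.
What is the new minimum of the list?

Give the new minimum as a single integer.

Answer: -7

Derivation:
Old min = -19 (at index 0)
Change: A[0] -19 -> 39
Changed element WAS the min. Need to check: is 39 still <= all others?
  Min of remaining elements: -7
  New min = min(39, -7) = -7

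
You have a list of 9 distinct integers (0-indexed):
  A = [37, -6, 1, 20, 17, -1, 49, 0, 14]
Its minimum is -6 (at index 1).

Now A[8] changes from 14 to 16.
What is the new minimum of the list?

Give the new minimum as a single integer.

Old min = -6 (at index 1)
Change: A[8] 14 -> 16
Changed element was NOT the old min.
  New min = min(old_min, new_val) = min(-6, 16) = -6

Answer: -6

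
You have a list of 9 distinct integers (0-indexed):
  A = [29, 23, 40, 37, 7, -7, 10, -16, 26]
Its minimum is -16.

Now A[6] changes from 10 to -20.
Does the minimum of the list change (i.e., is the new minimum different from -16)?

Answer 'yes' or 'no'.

Old min = -16
Change: A[6] 10 -> -20
Changed element was NOT the min; min changes only if -20 < -16.
New min = -20; changed? yes

Answer: yes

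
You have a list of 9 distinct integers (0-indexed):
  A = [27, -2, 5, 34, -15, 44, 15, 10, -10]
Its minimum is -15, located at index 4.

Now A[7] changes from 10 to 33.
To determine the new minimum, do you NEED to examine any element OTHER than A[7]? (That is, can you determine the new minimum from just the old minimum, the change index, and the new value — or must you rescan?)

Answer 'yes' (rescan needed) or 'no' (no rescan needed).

Old min = -15 at index 4
Change at index 7: 10 -> 33
Index 7 was NOT the min. New min = min(-15, 33). No rescan of other elements needed.
Needs rescan: no

Answer: no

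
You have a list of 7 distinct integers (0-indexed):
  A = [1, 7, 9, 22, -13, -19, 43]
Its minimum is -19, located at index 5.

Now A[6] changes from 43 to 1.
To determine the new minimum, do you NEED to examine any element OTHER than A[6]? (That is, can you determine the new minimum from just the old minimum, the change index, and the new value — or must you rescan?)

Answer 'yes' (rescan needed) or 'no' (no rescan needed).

Old min = -19 at index 5
Change at index 6: 43 -> 1
Index 6 was NOT the min. New min = min(-19, 1). No rescan of other elements needed.
Needs rescan: no

Answer: no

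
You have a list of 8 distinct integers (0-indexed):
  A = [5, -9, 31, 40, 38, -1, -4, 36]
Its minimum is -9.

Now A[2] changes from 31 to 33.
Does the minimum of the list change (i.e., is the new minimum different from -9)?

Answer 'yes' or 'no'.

Old min = -9
Change: A[2] 31 -> 33
Changed element was NOT the min; min changes only if 33 < -9.
New min = -9; changed? no

Answer: no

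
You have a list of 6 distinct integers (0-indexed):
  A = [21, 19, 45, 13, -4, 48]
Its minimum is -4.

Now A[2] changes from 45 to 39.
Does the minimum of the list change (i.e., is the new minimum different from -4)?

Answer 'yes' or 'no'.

Answer: no

Derivation:
Old min = -4
Change: A[2] 45 -> 39
Changed element was NOT the min; min changes only if 39 < -4.
New min = -4; changed? no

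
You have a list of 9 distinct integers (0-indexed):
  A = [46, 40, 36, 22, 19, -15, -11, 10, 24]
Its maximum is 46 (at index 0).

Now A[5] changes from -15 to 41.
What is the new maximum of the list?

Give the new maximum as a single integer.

Answer: 46

Derivation:
Old max = 46 (at index 0)
Change: A[5] -15 -> 41
Changed element was NOT the old max.
  New max = max(old_max, new_val) = max(46, 41) = 46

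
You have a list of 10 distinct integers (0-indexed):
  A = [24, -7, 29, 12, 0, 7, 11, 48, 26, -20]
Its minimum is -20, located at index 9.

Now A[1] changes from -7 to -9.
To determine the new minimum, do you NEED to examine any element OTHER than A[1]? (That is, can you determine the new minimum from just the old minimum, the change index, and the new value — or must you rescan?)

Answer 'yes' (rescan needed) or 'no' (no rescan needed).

Answer: no

Derivation:
Old min = -20 at index 9
Change at index 1: -7 -> -9
Index 1 was NOT the min. New min = min(-20, -9). No rescan of other elements needed.
Needs rescan: no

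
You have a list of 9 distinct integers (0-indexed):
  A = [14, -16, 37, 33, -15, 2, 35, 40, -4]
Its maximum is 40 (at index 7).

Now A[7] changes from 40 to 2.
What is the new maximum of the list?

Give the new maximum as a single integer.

Answer: 37

Derivation:
Old max = 40 (at index 7)
Change: A[7] 40 -> 2
Changed element WAS the max -> may need rescan.
  Max of remaining elements: 37
  New max = max(2, 37) = 37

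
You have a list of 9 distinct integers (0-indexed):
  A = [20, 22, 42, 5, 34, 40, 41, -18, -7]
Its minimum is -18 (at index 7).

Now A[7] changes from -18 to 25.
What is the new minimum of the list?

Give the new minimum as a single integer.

Old min = -18 (at index 7)
Change: A[7] -18 -> 25
Changed element WAS the min. Need to check: is 25 still <= all others?
  Min of remaining elements: -7
  New min = min(25, -7) = -7

Answer: -7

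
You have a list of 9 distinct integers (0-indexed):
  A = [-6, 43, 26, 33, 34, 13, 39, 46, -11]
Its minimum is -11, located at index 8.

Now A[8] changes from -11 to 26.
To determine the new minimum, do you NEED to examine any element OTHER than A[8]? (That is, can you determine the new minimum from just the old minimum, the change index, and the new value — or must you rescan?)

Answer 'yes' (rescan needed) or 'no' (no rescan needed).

Answer: yes

Derivation:
Old min = -11 at index 8
Change at index 8: -11 -> 26
Index 8 WAS the min and new value 26 > old min -11. Must rescan other elements to find the new min.
Needs rescan: yes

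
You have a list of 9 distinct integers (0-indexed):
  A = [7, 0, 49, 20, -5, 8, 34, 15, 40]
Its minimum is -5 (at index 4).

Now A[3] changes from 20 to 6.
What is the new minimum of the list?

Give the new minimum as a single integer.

Old min = -5 (at index 4)
Change: A[3] 20 -> 6
Changed element was NOT the old min.
  New min = min(old_min, new_val) = min(-5, 6) = -5

Answer: -5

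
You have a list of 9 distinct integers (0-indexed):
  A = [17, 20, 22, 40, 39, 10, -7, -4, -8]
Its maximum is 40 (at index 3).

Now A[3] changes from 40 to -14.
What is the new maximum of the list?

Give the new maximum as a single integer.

Old max = 40 (at index 3)
Change: A[3] 40 -> -14
Changed element WAS the max -> may need rescan.
  Max of remaining elements: 39
  New max = max(-14, 39) = 39

Answer: 39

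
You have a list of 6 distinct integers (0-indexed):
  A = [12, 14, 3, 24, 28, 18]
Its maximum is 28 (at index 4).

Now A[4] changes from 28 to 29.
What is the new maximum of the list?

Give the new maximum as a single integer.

Answer: 29

Derivation:
Old max = 28 (at index 4)
Change: A[4] 28 -> 29
Changed element WAS the max -> may need rescan.
  Max of remaining elements: 24
  New max = max(29, 24) = 29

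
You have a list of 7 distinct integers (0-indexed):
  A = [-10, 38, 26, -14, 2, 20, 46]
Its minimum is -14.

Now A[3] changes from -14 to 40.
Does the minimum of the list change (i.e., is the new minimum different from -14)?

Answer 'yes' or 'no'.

Answer: yes

Derivation:
Old min = -14
Change: A[3] -14 -> 40
Changed element was the min; new min must be rechecked.
New min = -10; changed? yes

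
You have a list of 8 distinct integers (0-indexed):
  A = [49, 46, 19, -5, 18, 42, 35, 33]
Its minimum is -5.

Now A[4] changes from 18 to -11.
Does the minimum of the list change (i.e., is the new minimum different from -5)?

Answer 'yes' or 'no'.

Answer: yes

Derivation:
Old min = -5
Change: A[4] 18 -> -11
Changed element was NOT the min; min changes only if -11 < -5.
New min = -11; changed? yes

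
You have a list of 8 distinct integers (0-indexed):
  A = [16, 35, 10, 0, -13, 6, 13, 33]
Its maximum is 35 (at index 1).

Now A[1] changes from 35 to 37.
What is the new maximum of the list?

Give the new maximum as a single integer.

Answer: 37

Derivation:
Old max = 35 (at index 1)
Change: A[1] 35 -> 37
Changed element WAS the max -> may need rescan.
  Max of remaining elements: 33
  New max = max(37, 33) = 37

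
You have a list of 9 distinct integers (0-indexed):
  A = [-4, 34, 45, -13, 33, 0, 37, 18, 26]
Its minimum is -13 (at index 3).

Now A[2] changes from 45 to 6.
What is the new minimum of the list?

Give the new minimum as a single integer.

Old min = -13 (at index 3)
Change: A[2] 45 -> 6
Changed element was NOT the old min.
  New min = min(old_min, new_val) = min(-13, 6) = -13

Answer: -13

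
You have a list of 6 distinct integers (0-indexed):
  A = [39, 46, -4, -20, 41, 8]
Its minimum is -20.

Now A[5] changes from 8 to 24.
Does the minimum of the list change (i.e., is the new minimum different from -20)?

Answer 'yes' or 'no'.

Answer: no

Derivation:
Old min = -20
Change: A[5] 8 -> 24
Changed element was NOT the min; min changes only if 24 < -20.
New min = -20; changed? no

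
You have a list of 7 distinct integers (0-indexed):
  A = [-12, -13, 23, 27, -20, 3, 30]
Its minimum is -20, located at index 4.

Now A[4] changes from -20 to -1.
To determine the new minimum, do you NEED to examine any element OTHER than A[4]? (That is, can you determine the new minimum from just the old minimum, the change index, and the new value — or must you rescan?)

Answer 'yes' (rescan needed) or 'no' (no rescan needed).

Answer: yes

Derivation:
Old min = -20 at index 4
Change at index 4: -20 -> -1
Index 4 WAS the min and new value -1 > old min -20. Must rescan other elements to find the new min.
Needs rescan: yes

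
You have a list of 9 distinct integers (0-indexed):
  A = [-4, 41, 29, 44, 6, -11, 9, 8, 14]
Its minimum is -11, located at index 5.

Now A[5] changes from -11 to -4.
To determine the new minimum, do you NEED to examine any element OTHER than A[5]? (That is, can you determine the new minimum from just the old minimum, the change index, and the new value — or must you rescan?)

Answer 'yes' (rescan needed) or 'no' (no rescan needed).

Answer: yes

Derivation:
Old min = -11 at index 5
Change at index 5: -11 -> -4
Index 5 WAS the min and new value -4 > old min -11. Must rescan other elements to find the new min.
Needs rescan: yes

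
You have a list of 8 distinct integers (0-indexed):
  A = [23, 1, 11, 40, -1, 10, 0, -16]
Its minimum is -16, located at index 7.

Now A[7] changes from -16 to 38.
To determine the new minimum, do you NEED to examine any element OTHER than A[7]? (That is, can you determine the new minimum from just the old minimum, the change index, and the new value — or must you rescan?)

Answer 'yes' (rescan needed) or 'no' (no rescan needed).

Answer: yes

Derivation:
Old min = -16 at index 7
Change at index 7: -16 -> 38
Index 7 WAS the min and new value 38 > old min -16. Must rescan other elements to find the new min.
Needs rescan: yes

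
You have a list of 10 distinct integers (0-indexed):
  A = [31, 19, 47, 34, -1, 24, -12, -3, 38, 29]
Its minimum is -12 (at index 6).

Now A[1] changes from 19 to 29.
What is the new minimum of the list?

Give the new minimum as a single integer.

Old min = -12 (at index 6)
Change: A[1] 19 -> 29
Changed element was NOT the old min.
  New min = min(old_min, new_val) = min(-12, 29) = -12

Answer: -12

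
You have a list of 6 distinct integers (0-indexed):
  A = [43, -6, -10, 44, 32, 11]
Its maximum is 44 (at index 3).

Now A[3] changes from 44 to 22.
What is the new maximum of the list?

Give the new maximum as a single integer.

Answer: 43

Derivation:
Old max = 44 (at index 3)
Change: A[3] 44 -> 22
Changed element WAS the max -> may need rescan.
  Max of remaining elements: 43
  New max = max(22, 43) = 43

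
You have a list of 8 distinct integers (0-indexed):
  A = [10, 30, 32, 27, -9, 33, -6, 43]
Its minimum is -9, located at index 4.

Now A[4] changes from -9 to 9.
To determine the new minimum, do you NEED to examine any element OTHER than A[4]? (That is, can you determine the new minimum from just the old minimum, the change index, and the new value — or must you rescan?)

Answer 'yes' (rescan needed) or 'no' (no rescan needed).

Answer: yes

Derivation:
Old min = -9 at index 4
Change at index 4: -9 -> 9
Index 4 WAS the min and new value 9 > old min -9. Must rescan other elements to find the new min.
Needs rescan: yes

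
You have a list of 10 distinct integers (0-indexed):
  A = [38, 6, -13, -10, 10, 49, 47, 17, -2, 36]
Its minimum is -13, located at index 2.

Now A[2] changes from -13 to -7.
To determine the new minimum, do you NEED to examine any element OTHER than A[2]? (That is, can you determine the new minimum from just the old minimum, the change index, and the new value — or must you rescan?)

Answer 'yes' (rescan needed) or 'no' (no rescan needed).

Old min = -13 at index 2
Change at index 2: -13 -> -7
Index 2 WAS the min and new value -7 > old min -13. Must rescan other elements to find the new min.
Needs rescan: yes

Answer: yes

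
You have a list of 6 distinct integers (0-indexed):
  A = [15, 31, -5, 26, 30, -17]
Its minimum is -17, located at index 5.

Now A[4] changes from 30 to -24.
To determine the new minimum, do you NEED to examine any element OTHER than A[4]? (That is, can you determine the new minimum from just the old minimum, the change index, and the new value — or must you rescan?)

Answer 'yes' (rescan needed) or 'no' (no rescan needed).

Answer: no

Derivation:
Old min = -17 at index 5
Change at index 4: 30 -> -24
Index 4 was NOT the min. New min = min(-17, -24). No rescan of other elements needed.
Needs rescan: no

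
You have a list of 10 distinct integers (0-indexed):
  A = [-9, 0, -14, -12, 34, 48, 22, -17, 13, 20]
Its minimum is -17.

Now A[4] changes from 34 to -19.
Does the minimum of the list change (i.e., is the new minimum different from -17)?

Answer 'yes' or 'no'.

Answer: yes

Derivation:
Old min = -17
Change: A[4] 34 -> -19
Changed element was NOT the min; min changes only if -19 < -17.
New min = -19; changed? yes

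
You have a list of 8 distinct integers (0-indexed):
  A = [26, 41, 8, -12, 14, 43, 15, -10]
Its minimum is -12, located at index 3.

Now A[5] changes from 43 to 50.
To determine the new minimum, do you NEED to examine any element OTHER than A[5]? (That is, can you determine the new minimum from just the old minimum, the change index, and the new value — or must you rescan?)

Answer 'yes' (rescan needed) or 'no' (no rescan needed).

Answer: no

Derivation:
Old min = -12 at index 3
Change at index 5: 43 -> 50
Index 5 was NOT the min. New min = min(-12, 50). No rescan of other elements needed.
Needs rescan: no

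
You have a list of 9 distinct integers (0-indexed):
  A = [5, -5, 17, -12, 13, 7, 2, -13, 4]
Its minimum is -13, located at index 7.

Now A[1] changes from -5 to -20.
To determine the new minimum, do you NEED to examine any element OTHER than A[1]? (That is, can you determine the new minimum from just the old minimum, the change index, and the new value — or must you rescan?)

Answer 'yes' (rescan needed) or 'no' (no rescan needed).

Old min = -13 at index 7
Change at index 1: -5 -> -20
Index 1 was NOT the min. New min = min(-13, -20). No rescan of other elements needed.
Needs rescan: no

Answer: no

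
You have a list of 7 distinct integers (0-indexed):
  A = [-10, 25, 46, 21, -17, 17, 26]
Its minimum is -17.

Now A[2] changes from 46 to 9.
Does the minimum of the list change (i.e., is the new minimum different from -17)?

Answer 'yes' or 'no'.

Answer: no

Derivation:
Old min = -17
Change: A[2] 46 -> 9
Changed element was NOT the min; min changes only if 9 < -17.
New min = -17; changed? no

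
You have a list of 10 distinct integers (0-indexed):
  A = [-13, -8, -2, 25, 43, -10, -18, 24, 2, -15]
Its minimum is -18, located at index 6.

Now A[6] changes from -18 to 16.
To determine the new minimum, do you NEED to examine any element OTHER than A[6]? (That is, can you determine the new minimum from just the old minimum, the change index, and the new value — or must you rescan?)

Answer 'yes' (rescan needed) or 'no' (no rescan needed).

Old min = -18 at index 6
Change at index 6: -18 -> 16
Index 6 WAS the min and new value 16 > old min -18. Must rescan other elements to find the new min.
Needs rescan: yes

Answer: yes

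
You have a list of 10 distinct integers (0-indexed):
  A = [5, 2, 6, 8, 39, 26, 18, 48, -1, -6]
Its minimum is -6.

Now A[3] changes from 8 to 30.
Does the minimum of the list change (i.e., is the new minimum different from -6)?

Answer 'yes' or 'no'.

Answer: no

Derivation:
Old min = -6
Change: A[3] 8 -> 30
Changed element was NOT the min; min changes only if 30 < -6.
New min = -6; changed? no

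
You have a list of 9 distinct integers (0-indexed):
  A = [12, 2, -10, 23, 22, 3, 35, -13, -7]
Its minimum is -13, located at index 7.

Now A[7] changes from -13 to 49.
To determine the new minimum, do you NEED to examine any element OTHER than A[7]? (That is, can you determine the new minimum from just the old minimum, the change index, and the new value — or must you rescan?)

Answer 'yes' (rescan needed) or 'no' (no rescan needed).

Old min = -13 at index 7
Change at index 7: -13 -> 49
Index 7 WAS the min and new value 49 > old min -13. Must rescan other elements to find the new min.
Needs rescan: yes

Answer: yes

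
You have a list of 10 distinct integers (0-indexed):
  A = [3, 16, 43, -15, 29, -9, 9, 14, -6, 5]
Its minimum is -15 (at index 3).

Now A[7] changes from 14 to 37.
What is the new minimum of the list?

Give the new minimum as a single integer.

Answer: -15

Derivation:
Old min = -15 (at index 3)
Change: A[7] 14 -> 37
Changed element was NOT the old min.
  New min = min(old_min, new_val) = min(-15, 37) = -15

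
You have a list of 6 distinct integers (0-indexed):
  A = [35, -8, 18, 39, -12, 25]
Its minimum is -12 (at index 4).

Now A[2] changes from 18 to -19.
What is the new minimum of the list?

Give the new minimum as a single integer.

Old min = -12 (at index 4)
Change: A[2] 18 -> -19
Changed element was NOT the old min.
  New min = min(old_min, new_val) = min(-12, -19) = -19

Answer: -19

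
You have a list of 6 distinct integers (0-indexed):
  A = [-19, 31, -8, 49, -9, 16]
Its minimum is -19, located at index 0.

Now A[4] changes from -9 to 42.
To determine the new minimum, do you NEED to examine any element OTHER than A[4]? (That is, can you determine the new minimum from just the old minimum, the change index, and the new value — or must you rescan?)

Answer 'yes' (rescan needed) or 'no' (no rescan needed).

Old min = -19 at index 0
Change at index 4: -9 -> 42
Index 4 was NOT the min. New min = min(-19, 42). No rescan of other elements needed.
Needs rescan: no

Answer: no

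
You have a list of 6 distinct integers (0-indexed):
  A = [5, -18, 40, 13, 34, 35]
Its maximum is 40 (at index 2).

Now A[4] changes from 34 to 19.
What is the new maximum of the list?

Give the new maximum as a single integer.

Old max = 40 (at index 2)
Change: A[4] 34 -> 19
Changed element was NOT the old max.
  New max = max(old_max, new_val) = max(40, 19) = 40

Answer: 40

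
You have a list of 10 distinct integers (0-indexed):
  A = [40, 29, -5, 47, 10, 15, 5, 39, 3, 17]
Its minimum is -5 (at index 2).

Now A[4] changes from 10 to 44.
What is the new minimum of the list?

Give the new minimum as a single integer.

Answer: -5

Derivation:
Old min = -5 (at index 2)
Change: A[4] 10 -> 44
Changed element was NOT the old min.
  New min = min(old_min, new_val) = min(-5, 44) = -5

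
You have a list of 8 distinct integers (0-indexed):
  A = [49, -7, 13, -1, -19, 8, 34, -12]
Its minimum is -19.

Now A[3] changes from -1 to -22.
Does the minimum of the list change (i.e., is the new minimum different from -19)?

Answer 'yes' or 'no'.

Old min = -19
Change: A[3] -1 -> -22
Changed element was NOT the min; min changes only if -22 < -19.
New min = -22; changed? yes

Answer: yes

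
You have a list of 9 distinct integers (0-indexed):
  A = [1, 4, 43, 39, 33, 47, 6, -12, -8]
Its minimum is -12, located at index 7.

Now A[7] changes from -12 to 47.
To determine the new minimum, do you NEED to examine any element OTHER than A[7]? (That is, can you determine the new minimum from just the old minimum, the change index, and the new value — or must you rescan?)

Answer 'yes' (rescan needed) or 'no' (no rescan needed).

Old min = -12 at index 7
Change at index 7: -12 -> 47
Index 7 WAS the min and new value 47 > old min -12. Must rescan other elements to find the new min.
Needs rescan: yes

Answer: yes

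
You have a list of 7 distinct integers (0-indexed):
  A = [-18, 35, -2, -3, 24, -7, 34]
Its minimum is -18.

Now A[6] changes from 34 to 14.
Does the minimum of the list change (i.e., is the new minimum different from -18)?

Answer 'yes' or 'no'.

Old min = -18
Change: A[6] 34 -> 14
Changed element was NOT the min; min changes only if 14 < -18.
New min = -18; changed? no

Answer: no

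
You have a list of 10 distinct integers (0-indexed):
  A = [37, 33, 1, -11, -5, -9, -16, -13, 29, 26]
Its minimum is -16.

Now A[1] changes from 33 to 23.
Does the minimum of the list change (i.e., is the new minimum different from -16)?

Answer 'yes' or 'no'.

Old min = -16
Change: A[1] 33 -> 23
Changed element was NOT the min; min changes only if 23 < -16.
New min = -16; changed? no

Answer: no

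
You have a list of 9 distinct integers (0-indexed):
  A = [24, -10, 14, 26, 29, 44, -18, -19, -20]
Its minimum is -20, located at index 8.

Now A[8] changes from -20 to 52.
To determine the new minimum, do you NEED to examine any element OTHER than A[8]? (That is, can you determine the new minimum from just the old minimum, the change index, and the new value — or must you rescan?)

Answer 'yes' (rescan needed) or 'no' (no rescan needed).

Old min = -20 at index 8
Change at index 8: -20 -> 52
Index 8 WAS the min and new value 52 > old min -20. Must rescan other elements to find the new min.
Needs rescan: yes

Answer: yes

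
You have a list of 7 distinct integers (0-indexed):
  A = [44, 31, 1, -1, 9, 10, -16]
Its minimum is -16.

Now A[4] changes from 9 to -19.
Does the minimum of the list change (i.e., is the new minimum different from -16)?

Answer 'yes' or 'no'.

Old min = -16
Change: A[4] 9 -> -19
Changed element was NOT the min; min changes only if -19 < -16.
New min = -19; changed? yes

Answer: yes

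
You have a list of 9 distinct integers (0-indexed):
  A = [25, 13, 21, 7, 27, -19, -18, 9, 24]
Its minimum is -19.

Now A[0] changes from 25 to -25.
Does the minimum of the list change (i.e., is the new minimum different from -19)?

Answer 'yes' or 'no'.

Old min = -19
Change: A[0] 25 -> -25
Changed element was NOT the min; min changes only if -25 < -19.
New min = -25; changed? yes

Answer: yes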